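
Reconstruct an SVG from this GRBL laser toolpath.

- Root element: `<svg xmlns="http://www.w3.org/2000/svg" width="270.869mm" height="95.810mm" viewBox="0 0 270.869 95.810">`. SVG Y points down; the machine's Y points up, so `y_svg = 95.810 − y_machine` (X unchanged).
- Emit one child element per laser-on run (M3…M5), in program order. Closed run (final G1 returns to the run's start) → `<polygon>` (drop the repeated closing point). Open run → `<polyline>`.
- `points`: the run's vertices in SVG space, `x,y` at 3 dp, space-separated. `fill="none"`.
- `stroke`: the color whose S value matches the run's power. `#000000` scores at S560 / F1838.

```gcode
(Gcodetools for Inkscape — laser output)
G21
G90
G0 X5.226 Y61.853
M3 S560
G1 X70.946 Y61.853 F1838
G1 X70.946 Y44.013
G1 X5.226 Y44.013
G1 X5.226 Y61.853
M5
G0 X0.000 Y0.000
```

Machine Y-up, SVG Y-down with viewBox height 95.810, so y_svg = 95.810 − y_machine; X carries over. Every run uses S560, so all elements get stroke `#000000` (score).

Run 1: The run returns to its start, so emit a `<polygon>` with points (Y-flipped): 5.226,33.957 70.946,33.957 70.946,51.797 5.226,51.797.

<svg xmlns="http://www.w3.org/2000/svg" width="270.869mm" height="95.810mm" viewBox="0 0 270.869 95.810">
  <polygon points="5.226,33.957 70.946,33.957 70.946,51.797 5.226,51.797" fill="none" stroke="#000000"/>
</svg>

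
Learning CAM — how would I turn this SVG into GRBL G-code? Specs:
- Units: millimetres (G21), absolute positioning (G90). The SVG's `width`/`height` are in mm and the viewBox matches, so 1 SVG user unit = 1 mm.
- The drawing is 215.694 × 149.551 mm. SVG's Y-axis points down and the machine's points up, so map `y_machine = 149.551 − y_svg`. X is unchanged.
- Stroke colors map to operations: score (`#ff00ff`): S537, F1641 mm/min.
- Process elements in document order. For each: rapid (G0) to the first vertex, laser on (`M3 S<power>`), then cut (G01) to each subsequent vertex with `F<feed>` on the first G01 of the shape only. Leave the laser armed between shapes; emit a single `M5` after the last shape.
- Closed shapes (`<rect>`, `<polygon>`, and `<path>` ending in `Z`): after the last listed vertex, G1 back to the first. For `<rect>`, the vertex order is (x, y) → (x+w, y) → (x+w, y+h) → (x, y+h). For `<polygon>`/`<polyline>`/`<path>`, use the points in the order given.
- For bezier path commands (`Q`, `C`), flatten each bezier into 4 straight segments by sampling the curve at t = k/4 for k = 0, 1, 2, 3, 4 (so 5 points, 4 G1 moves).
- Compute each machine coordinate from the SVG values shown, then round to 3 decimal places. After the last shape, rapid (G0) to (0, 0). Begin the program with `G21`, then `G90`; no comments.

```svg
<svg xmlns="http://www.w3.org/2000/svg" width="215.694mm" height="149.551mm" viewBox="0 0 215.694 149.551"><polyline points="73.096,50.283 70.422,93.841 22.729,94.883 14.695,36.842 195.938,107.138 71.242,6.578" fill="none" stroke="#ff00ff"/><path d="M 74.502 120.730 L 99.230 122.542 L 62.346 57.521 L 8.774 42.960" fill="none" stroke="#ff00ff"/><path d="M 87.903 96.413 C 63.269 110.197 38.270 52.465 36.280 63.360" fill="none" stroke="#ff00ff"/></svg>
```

1 u = 1 mm; y_m = 149.551 − y.

[1] `<polyline>` open polyline, #ff00ff→score S537 F1641: (73.096,99.268) → (70.422,55.710) → (22.729,54.668) → (14.695,112.709) → (195.938,42.413) → (71.242,142.973)

[2] `<path>` open polyline, #ff00ff→score S537 F1641: (74.502,28.821) → (99.230,27.009) → (62.346,92.030) → (8.774,106.591)

[3] `<path>` cubic bezier, #ff00ff→score S537 F1641: (87.903,53.138) → (69.724,54.020) → (53.600,68.581) → (41.721,83.684) → (36.280,86.191)

G21
G90
G0 X73.096 Y99.268
M3 S537
G01 X70.422 Y55.710 F1641
G01 X22.729 Y54.668
G01 X14.695 Y112.709
G01 X195.938 Y42.413
G01 X71.242 Y142.973
G0 X74.502 Y28.821
M3 S537
G01 X99.230 Y27.009 F1641
G01 X62.346 Y92.030
G01 X8.774 Y106.591
G0 X87.903 Y53.138
M3 S537
G01 X69.724 Y54.020 F1641
G01 X53.600 Y68.581
G01 X41.721 Y83.684
G01 X36.280 Y86.191
M5
G0 X0.000 Y0.000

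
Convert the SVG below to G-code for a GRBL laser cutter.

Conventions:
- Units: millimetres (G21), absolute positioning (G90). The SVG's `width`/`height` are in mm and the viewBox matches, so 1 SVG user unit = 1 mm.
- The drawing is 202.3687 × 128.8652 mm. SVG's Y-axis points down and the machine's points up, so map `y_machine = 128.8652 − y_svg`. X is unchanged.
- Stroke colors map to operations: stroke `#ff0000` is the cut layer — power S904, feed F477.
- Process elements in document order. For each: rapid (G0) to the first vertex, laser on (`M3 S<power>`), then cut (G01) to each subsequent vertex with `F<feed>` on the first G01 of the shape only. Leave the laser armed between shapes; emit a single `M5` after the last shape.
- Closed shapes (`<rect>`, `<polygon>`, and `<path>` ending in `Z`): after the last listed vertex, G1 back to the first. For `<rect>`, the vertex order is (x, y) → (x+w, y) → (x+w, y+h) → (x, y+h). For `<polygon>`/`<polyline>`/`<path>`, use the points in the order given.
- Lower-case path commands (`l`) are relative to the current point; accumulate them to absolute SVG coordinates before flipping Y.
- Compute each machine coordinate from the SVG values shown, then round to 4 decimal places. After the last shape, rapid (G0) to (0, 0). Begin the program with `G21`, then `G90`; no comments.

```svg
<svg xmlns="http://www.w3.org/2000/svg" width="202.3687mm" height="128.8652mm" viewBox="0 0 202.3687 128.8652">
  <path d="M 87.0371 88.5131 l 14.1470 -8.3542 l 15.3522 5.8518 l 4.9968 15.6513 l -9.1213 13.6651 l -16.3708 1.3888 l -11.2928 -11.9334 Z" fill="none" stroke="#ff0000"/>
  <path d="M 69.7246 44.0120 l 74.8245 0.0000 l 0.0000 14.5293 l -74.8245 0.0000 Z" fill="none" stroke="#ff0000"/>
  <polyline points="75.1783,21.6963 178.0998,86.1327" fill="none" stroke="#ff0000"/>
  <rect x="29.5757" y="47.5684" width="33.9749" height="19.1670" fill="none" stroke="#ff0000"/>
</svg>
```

Since the viewBox matches the mm dimensions, user units are millimetres directly. The only transform is the Y-flip y_m = 128.8652 − y_svg.

Shape 1 is a regular polygon drawn with `<path>`. Its stroke #ff0000 means cut at S904, F477. After flipping Y the toolpath is (87.0371,40.3521) → (101.1841,48.7063) → (116.5363,42.8545) → (121.5331,27.2032) → (112.4118,13.5381) → (96.0410,12.1493) → (84.7482,24.0827) → (87.0371,40.3521), returning to the start.

Shape 2 is a rectangle drawn with `<path>`. Its stroke #ff0000 means cut at S904, F477. After flipping Y the toolpath is (69.7246,84.8532) → (144.5491,84.8532) → (144.5491,70.3239) → (69.7246,70.3239) → (69.7246,84.8532), returning to the start.

Shape 3 is a line segment drawn with `<polyline>`. Its stroke #ff0000 means cut at S904, F477. After flipping Y the toolpath is (75.1783,107.1689) → (178.0998,42.7325).

Shape 4 is a rectangle drawn with `<rect>`. Its stroke #ff0000 means cut at S904, F477. After flipping Y the toolpath is (29.5757,81.2968) → (63.5506,81.2968) → (63.5506,62.1298) → (29.5757,62.1298) → (29.5757,81.2968), returning to the start.

G21
G90
G0 X87.0371 Y40.3521
M3 S904
G01 X101.1841 Y48.7063 F477
G01 X116.5363 Y42.8545
G01 X121.5331 Y27.2032
G01 X112.4118 Y13.5381
G01 X96.0410 Y12.1493
G01 X84.7482 Y24.0827
G01 X87.0371 Y40.3521
G0 X69.7246 Y84.8532
M3 S904
G01 X144.5491 Y84.8532 F477
G01 X144.5491 Y70.3239
G01 X69.7246 Y70.3239
G01 X69.7246 Y84.8532
G0 X75.1783 Y107.1689
M3 S904
G01 X178.0998 Y42.7325 F477
G0 X29.5757 Y81.2968
M3 S904
G01 X63.5506 Y81.2968 F477
G01 X63.5506 Y62.1298
G01 X29.5757 Y62.1298
G01 X29.5757 Y81.2968
M5
G0 X0.0000 Y0.0000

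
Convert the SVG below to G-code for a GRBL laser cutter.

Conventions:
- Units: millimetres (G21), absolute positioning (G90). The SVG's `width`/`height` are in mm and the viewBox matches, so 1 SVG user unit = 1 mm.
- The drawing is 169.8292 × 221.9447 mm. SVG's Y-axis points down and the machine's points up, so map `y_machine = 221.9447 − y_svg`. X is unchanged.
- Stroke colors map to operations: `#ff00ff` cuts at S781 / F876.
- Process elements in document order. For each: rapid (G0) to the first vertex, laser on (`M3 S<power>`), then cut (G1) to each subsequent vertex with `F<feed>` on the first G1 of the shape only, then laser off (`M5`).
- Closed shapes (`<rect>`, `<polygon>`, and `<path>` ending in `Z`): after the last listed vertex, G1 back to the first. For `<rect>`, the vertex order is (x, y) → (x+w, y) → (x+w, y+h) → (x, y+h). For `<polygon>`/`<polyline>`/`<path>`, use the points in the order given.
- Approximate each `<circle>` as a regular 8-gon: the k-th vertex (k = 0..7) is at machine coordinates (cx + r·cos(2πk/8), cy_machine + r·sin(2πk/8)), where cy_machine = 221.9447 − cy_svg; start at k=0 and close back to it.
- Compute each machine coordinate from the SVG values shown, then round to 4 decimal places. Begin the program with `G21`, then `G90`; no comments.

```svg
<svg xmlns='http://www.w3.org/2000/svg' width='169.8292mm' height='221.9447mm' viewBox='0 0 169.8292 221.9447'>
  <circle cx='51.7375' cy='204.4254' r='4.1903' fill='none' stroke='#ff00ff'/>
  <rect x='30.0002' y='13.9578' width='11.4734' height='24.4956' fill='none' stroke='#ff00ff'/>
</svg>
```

G21
G90
G0 X55.9278 Y17.5193
M3 S781
G1 X54.7005 Y20.4823 F876
G1 X51.7375 Y21.7096
G1 X48.7745 Y20.4823
G1 X47.5472 Y17.5193
G1 X48.7745 Y14.5563
G1 X51.7375 Y13.3290
G1 X54.7005 Y14.5563
G1 X55.9278 Y17.5193
M5
G0 X30.0002 Y207.9869
M3 S781
G1 X41.4736 Y207.9869 F876
G1 X41.4736 Y183.4913
G1 X30.0002 Y183.4913
G1 X30.0002 Y207.9869
M5

1 u = 1 mm; y_m = 221.9447 − y.

[1] `<circle>` circle, #ff00ff→cut S781 F876: (55.9278,17.5193) → (54.7005,20.4823) → (51.7375,21.7096) → (48.7745,20.4823) → (47.5472,17.5193) → (48.7745,14.5563) → (51.7375,13.3290) → (54.7005,14.5563) → (55.9278,17.5193) (closed)

[2] `<rect>` rectangle, #ff00ff→cut S781 F876: (30.0002,207.9869) → (41.4736,207.9869) → (41.4736,183.4913) → (30.0002,183.4913) → (30.0002,207.9869) (closed)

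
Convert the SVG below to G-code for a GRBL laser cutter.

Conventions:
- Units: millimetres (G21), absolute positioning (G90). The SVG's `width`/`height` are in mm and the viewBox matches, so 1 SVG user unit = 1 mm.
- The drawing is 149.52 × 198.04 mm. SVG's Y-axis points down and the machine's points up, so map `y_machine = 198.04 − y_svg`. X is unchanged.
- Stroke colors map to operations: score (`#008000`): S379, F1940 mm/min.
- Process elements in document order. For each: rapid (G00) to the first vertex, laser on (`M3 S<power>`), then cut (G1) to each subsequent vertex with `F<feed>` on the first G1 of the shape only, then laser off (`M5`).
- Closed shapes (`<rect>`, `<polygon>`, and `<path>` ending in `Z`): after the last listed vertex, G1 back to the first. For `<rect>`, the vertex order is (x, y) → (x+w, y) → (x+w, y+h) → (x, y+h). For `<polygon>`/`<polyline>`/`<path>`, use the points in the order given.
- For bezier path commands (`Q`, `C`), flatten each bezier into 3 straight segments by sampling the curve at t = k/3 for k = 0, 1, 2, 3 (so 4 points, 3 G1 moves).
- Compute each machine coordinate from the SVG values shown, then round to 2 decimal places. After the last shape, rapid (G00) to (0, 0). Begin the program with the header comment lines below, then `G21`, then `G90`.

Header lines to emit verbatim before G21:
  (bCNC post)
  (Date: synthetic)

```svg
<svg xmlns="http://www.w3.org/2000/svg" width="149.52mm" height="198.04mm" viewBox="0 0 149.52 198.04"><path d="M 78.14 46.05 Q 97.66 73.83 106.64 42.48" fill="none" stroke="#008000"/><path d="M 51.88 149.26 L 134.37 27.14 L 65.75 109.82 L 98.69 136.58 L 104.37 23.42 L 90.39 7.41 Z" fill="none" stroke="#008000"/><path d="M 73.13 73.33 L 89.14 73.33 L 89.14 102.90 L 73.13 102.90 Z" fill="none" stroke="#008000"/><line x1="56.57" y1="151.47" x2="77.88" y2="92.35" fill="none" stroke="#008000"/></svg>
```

(bCNC post)
(Date: synthetic)
G21
G90
G00 X78.14 Y151.99
M3 S379
G1 X89.98 Y140.04 F1940
G1 X99.48 Y141.23
G1 X106.64 Y155.56
M5
G00 X51.88 Y48.78
M3 S379
G1 X134.37 Y170.90 F1940
G1 X65.75 Y88.22
G1 X98.69 Y61.46
G1 X104.37 Y174.62
G1 X90.39 Y190.63
G1 X51.88 Y48.78
M5
G00 X73.13 Y124.71
M3 S379
G1 X89.14 Y124.71 F1940
G1 X89.14 Y95.14
G1 X73.13 Y95.14
G1 X73.13 Y124.71
M5
G00 X56.57 Y46.57
M3 S379
G1 X77.88 Y105.69 F1940
M5
G00 X0.00 Y0.00

viewBox `0 0 149.52 198.04` with mm width/height → 1 unit = 1 mm. Flip: y_m = 198.04 − y_svg.

**Shape 1** — `<path>` quadratic bezier, stroke `#008000` → score (S379, F1940). Control points (SVG): P0=(78.14,46.05), P1=(97.66,73.83), P2=(106.64,42.48); sampled at t=k/3. Machine vertices: (78.14,151.99) → (89.98,140.04) → (99.48,141.23) → (106.64,155.56). Open path.

**Shape 2** — `<path>` closed polygon, stroke `#008000` → score (S379, F1940). Machine vertices: (51.88,48.78) → (134.37,170.90) → (65.75,88.22) → (98.69,61.46) → (104.37,174.62) → (90.39,190.63) → (51.88,48.78). Closed: final G1 returns to the first vertex.

**Shape 3** — `<path>` rectangle, stroke `#008000` → score (S379, F1940). Machine vertices: (73.13,124.71) → (89.14,124.71) → (89.14,95.14) → (73.13,95.14) → (73.13,124.71). Closed: final G1 returns to the first vertex.

**Shape 4** — `<line>` line segment, stroke `#008000` → score (S379, F1940). Machine vertices: (56.57,46.57) → (77.88,105.69). Open path.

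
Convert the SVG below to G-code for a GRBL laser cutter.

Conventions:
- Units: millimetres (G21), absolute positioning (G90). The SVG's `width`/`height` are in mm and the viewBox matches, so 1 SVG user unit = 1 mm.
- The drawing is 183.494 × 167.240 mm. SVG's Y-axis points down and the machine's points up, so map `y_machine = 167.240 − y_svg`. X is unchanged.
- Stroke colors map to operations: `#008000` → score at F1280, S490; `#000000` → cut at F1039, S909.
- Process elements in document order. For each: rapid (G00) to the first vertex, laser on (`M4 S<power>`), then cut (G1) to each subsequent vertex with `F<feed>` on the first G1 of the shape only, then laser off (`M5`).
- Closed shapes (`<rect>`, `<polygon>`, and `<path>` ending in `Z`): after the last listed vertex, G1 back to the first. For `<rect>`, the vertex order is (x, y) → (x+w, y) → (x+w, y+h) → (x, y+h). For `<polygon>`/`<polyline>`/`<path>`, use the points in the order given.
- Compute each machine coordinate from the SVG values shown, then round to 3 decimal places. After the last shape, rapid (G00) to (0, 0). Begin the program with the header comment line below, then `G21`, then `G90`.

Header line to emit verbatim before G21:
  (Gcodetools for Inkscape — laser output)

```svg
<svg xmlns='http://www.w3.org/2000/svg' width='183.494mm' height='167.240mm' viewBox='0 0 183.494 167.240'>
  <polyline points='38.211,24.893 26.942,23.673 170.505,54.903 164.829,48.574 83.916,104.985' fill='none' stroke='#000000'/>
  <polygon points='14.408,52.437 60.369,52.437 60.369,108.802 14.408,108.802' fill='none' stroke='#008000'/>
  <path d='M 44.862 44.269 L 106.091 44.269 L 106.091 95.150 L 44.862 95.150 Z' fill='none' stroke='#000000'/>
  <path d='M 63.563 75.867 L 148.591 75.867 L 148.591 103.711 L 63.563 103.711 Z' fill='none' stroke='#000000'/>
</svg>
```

Since the viewBox matches the mm dimensions, user units are millimetres directly. The only transform is the Y-flip y_m = 167.240 − y_svg.

Shape 1 is a open polyline drawn with `<polyline>`. Its stroke #000000 means cut at S909, F1039. After flipping Y the toolpath is (38.211,142.347) → (26.942,143.567) → (170.505,112.337) → (164.829,118.666) → (83.916,62.255).

Shape 2 is a rectangle drawn with `<polygon>`. Its stroke #008000 means score at S490, F1280. After flipping Y the toolpath is (14.408,114.803) → (60.369,114.803) → (60.369,58.438) → (14.408,58.438) → (14.408,114.803), returning to the start.

Shape 3 is a rectangle drawn with `<path>`. Its stroke #000000 means cut at S909, F1039. After flipping Y the toolpath is (44.862,122.971) → (106.091,122.971) → (106.091,72.090) → (44.862,72.090) → (44.862,122.971), returning to the start.

Shape 4 is a rectangle drawn with `<path>`. Its stroke #000000 means cut at S909, F1039. After flipping Y the toolpath is (63.563,91.373) → (148.591,91.373) → (148.591,63.529) → (63.563,63.529) → (63.563,91.373), returning to the start.

(Gcodetools for Inkscape — laser output)
G21
G90
G00 X38.211 Y142.347
M4 S909
G1 X26.942 Y143.567 F1039
G1 X170.505 Y112.337
G1 X164.829 Y118.666
G1 X83.916 Y62.255
M5
G00 X14.408 Y114.803
M4 S490
G1 X60.369 Y114.803 F1280
G1 X60.369 Y58.438
G1 X14.408 Y58.438
G1 X14.408 Y114.803
M5
G00 X44.862 Y122.971
M4 S909
G1 X106.091 Y122.971 F1039
G1 X106.091 Y72.090
G1 X44.862 Y72.090
G1 X44.862 Y122.971
M5
G00 X63.563 Y91.373
M4 S909
G1 X148.591 Y91.373 F1039
G1 X148.591 Y63.529
G1 X63.563 Y63.529
G1 X63.563 Y91.373
M5
G00 X0.000 Y0.000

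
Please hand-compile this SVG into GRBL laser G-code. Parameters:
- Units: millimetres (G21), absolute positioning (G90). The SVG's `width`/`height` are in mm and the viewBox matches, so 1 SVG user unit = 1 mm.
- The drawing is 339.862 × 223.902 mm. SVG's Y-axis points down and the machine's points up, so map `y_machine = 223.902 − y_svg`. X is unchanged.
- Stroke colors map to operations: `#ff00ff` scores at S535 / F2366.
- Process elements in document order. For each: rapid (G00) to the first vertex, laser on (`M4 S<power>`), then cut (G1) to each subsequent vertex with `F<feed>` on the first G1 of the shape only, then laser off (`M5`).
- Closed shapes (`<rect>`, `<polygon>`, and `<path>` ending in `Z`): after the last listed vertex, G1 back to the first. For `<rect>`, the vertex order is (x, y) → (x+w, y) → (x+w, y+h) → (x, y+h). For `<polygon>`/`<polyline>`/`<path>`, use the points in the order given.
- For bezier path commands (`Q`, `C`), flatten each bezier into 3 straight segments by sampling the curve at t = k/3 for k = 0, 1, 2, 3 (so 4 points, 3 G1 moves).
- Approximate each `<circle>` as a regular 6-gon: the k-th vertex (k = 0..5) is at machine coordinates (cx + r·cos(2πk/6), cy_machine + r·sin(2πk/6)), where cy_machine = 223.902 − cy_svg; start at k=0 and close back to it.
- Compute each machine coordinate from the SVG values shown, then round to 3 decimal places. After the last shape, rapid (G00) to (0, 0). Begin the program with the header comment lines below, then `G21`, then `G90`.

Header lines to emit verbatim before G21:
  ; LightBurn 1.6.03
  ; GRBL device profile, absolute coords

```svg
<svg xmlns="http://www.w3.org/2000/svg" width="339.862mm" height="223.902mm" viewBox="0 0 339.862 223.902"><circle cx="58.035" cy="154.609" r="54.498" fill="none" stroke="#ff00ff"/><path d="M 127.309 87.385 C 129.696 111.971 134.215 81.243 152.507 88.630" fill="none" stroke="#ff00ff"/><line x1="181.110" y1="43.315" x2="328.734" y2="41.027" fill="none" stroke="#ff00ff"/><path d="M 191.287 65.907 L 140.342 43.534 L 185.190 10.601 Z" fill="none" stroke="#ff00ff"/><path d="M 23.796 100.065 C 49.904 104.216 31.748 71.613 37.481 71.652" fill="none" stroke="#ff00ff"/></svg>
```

; LightBurn 1.6.03
; GRBL device profile, absolute coords
G21
G90
G00 X112.533 Y69.293
M4 S535
G1 X85.284 Y116.490 F2366
G1 X30.786 Y116.490
G1 X3.537 Y69.293
G1 X30.786 Y22.096
G1 X85.284 Y22.096
G1 X112.533 Y69.293
M5
G00 X127.309 Y136.517
M4 S535
G1 X130.838 Y126.909 F2366
G1 X138.375 Y133.414
G1 X152.507 Y135.272
M5
G00 X181.110 Y180.587
M4 S535
G1 X328.734 Y182.875 F2366
M5
G00 X191.287 Y157.995
M4 S535
G1 X140.342 Y180.368 F2366
G1 X185.190 Y213.301
G1 X191.287 Y157.995
M5
G00 X23.796 Y123.837
M4 S535
G1 X37.674 Y129.367 F2366
G1 X37.187 Y143.979
G1 X37.481 Y152.250
M5
G00 X0.000 Y0.000

1 u = 1 mm; y_m = 223.902 − y.

[1] `<circle>` circle, #ff00ff→score S535 F2366: (112.533,69.293) → (85.284,116.490) → (30.786,116.490) → (3.537,69.293) → (30.786,22.096) → (85.284,22.096) → (112.533,69.293) (closed)

[2] `<path>` cubic bezier, #ff00ff→score S535 F2366: (127.309,136.517) → (130.838,126.909) → (138.375,133.414) → (152.507,135.272)

[3] `<line>` line segment, #ff00ff→score S535 F2366: (181.110,180.587) → (328.734,182.875)

[4] `<path>` regular polygon, #ff00ff→score S535 F2366: (191.287,157.995) → (140.342,180.368) → (185.190,213.301) → (191.287,157.995) (closed)

[5] `<path>` cubic bezier, #ff00ff→score S535 F2366: (23.796,123.837) → (37.674,129.367) → (37.187,143.979) → (37.481,152.250)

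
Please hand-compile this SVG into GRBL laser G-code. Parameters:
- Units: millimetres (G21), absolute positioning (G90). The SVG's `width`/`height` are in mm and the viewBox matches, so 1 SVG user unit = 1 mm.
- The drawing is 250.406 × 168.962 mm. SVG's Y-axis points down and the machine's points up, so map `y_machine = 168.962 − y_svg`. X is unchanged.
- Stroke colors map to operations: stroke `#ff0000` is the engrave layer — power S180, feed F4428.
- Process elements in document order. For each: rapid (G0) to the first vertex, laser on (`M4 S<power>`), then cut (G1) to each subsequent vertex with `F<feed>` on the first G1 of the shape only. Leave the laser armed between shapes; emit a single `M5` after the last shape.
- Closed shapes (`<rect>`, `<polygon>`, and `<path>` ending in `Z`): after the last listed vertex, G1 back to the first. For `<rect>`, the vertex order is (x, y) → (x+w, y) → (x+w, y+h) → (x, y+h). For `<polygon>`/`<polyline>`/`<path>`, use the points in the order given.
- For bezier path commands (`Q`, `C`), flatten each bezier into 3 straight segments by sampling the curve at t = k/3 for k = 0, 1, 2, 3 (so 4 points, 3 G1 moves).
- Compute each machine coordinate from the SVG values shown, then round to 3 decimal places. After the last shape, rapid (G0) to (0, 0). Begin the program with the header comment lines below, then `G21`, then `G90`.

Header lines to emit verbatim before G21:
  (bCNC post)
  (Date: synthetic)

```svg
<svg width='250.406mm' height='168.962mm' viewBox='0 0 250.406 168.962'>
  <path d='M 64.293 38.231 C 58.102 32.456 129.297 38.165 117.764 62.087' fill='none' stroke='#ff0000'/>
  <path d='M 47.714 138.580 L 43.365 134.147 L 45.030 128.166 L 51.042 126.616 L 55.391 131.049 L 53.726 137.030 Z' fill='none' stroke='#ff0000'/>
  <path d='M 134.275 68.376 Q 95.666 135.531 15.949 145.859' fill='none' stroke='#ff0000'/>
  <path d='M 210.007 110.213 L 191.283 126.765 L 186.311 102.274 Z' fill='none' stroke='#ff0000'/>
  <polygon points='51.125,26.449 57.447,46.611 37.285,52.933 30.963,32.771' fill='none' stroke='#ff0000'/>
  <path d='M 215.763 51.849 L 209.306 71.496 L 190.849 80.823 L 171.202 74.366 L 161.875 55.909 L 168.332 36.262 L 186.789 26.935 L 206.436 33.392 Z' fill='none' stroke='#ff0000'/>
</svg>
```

(bCNC post)
(Date: synthetic)
G21
G90
G0 X64.293 Y130.731
M4 S180
G1 X77.967 Y132.429 F4428
G1 X107.651 Y124.975
G1 X117.764 Y106.875
G0 X47.714 Y30.382
M4 S180
G1 X43.365 Y34.815 F4428
G1 X45.030 Y40.796
G1 X51.042 Y42.346
G1 X55.391 Y37.913
G1 X53.726 Y31.932
G1 X47.714 Y30.382
G0 X134.275 Y100.586
M4 S180
G1 X103.968 Y62.130 F4428
G1 X64.526 Y36.302
G1 X15.949 Y23.103
G0 X210.007 Y58.749
M4 S180
G1 X191.283 Y42.197 F4428
G1 X186.311 Y66.688
G1 X210.007 Y58.749
G0 X51.125 Y142.513
M4 S180
G1 X57.447 Y122.351 F4428
G1 X37.285 Y116.029
G1 X30.963 Y136.191
G1 X51.125 Y142.513
G0 X215.763 Y117.113
M4 S180
G1 X209.306 Y97.466 F4428
G1 X190.849 Y88.139
G1 X171.202 Y94.596
G1 X161.875 Y113.053
G1 X168.332 Y132.700
G1 X186.789 Y142.027
G1 X206.436 Y135.570
G1 X215.763 Y117.113
M5
G0 X0.000 Y0.000

Since the viewBox matches the mm dimensions, user units are millimetres directly. The only transform is the Y-flip y_m = 168.962 − y_svg.

Shape 1 is a cubic bezier drawn with `<path>`. Its stroke #ff0000 means engrave at S180, F4428. After flipping Y the toolpath is (64.293,130.731) → (77.967,132.429) → (107.651,124.975) → (117.764,106.875).

Shape 2 is a regular polygon drawn with `<path>`. Its stroke #ff0000 means engrave at S180, F4428. After flipping Y the toolpath is (47.714,30.382) → (43.365,34.815) → (45.030,40.796) → (51.042,42.346) → (55.391,37.913) → (53.726,31.932) → (47.714,30.382), returning to the start.

Shape 3 is a quadratic bezier drawn with `<path>`. Its stroke #ff0000 means engrave at S180, F4428. After flipping Y the toolpath is (134.275,100.586) → (103.968,62.130) → (64.526,36.302) → (15.949,23.103).

Shape 4 is a regular polygon drawn with `<path>`. Its stroke #ff0000 means engrave at S180, F4428. After flipping Y the toolpath is (210.007,58.749) → (191.283,42.197) → (186.311,66.688) → (210.007,58.749), returning to the start.

Shape 5 is a regular polygon drawn with `<polygon>`. Its stroke #ff0000 means engrave at S180, F4428. After flipping Y the toolpath is (51.125,142.513) → (57.447,122.351) → (37.285,116.029) → (30.963,136.191) → (51.125,142.513), returning to the start.

Shape 6 is a regular polygon drawn with `<path>`. Its stroke #ff0000 means engrave at S180, F4428. After flipping Y the toolpath is (215.763,117.113) → (209.306,97.466) → (190.849,88.139) → (171.202,94.596) → (161.875,113.053) → (168.332,132.700) → (186.789,142.027) → (206.436,135.570) → (215.763,117.113), returning to the start.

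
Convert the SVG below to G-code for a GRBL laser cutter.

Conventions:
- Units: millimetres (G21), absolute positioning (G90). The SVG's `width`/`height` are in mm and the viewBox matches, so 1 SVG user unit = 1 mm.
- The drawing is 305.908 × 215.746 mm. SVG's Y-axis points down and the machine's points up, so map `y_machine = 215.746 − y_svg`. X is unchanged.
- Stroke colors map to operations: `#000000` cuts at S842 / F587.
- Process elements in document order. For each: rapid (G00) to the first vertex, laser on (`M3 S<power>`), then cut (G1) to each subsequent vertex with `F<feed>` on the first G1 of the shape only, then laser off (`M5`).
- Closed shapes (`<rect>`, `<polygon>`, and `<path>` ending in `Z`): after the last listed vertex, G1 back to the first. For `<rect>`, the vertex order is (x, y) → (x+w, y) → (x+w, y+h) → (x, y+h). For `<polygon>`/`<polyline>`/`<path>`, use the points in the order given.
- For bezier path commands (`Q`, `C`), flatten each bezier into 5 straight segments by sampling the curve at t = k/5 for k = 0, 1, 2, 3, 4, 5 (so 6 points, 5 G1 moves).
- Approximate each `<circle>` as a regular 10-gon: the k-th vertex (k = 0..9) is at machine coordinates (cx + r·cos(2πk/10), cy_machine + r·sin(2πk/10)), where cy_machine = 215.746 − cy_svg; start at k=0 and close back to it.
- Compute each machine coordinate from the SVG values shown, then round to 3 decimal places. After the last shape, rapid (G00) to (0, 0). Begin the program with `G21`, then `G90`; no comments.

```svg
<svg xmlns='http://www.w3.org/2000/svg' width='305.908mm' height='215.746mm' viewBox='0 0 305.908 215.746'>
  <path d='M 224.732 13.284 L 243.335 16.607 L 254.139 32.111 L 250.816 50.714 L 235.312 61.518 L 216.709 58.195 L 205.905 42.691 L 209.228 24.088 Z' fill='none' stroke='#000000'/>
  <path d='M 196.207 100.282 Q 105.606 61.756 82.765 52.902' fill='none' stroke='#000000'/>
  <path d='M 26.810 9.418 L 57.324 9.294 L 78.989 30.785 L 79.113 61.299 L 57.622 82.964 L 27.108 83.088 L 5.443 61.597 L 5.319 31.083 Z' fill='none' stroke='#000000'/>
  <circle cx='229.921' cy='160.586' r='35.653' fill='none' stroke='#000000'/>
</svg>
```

G21
G90
G00 X224.732 Y202.462
M3 S842
G1 X243.335 Y199.139 F587
G1 X254.139 Y183.635
G1 X250.816 Y165.032
G1 X235.312 Y154.228
G1 X216.709 Y157.551
G1 X205.905 Y173.055
G1 X209.228 Y191.658
G1 X224.732 Y202.462
M5
G00 X196.207 Y115.464
M3 S842
G1 X162.677 Y129.688 F587
G1 X134.568 Y141.537
G1 X111.879 Y151.013
G1 X94.612 Y158.116
G1 X82.765 Y162.844
M5
G00 X26.810 Y206.328
M3 S842
G1 X57.324 Y206.452 F587
G1 X78.989 Y184.961
G1 X79.113 Y154.447
G1 X57.622 Y132.782
G1 X27.108 Y132.658
G1 X5.443 Y154.149
G1 X5.319 Y184.663
G1 X26.810 Y206.328
M5
G00 X265.574 Y55.160
M3 S842
G1 X258.765 Y76.116 F587
G1 X240.938 Y89.068
G1 X218.904 Y89.068
G1 X201.077 Y76.116
G1 X194.268 Y55.160
G1 X201.077 Y34.204
G1 X218.904 Y21.252
G1 X240.938 Y21.252
G1 X258.765 Y34.204
G1 X265.574 Y55.160
M5
G00 X0.000 Y0.000

Since the viewBox matches the mm dimensions, user units are millimetres directly. The only transform is the Y-flip y_m = 215.746 − y_svg.

Shape 1 is a regular polygon drawn with `<path>`. Its stroke #000000 means cut at S842, F587. After flipping Y the toolpath is (224.732,202.462) → (243.335,199.139) → (254.139,183.635) → (250.816,165.032) → (235.312,154.228) → (216.709,157.551) → (205.905,173.055) → (209.228,191.658) → (224.732,202.462), returning to the start.

Shape 2 is a quadratic bezier drawn with `<path>`. Its stroke #000000 means cut at S842, F587. After flipping Y the toolpath is (196.207,115.464) → (162.677,129.688) → (134.568,141.537) → (111.879,151.013) → (94.612,158.116) → (82.765,162.844).

Shape 3 is a regular polygon drawn with `<path>`. Its stroke #000000 means cut at S842, F587. After flipping Y the toolpath is (26.810,206.328) → (57.324,206.452) → (78.989,184.961) → (79.113,154.447) → (57.622,132.782) → (27.108,132.658) → (5.443,154.149) → (5.319,184.663) → (26.810,206.328), returning to the start.

Shape 4 is a circle drawn with `<circle>`. Its stroke #000000 means cut at S842, F587. After flipping Y the toolpath is (265.574,55.160) → (258.765,76.116) → (240.938,89.068) → (218.904,89.068) → (201.077,76.116) → (194.268,55.160) → (201.077,34.204) → (218.904,21.252) → (240.938,21.252) → (258.765,34.204) → (265.574,55.160), returning to the start.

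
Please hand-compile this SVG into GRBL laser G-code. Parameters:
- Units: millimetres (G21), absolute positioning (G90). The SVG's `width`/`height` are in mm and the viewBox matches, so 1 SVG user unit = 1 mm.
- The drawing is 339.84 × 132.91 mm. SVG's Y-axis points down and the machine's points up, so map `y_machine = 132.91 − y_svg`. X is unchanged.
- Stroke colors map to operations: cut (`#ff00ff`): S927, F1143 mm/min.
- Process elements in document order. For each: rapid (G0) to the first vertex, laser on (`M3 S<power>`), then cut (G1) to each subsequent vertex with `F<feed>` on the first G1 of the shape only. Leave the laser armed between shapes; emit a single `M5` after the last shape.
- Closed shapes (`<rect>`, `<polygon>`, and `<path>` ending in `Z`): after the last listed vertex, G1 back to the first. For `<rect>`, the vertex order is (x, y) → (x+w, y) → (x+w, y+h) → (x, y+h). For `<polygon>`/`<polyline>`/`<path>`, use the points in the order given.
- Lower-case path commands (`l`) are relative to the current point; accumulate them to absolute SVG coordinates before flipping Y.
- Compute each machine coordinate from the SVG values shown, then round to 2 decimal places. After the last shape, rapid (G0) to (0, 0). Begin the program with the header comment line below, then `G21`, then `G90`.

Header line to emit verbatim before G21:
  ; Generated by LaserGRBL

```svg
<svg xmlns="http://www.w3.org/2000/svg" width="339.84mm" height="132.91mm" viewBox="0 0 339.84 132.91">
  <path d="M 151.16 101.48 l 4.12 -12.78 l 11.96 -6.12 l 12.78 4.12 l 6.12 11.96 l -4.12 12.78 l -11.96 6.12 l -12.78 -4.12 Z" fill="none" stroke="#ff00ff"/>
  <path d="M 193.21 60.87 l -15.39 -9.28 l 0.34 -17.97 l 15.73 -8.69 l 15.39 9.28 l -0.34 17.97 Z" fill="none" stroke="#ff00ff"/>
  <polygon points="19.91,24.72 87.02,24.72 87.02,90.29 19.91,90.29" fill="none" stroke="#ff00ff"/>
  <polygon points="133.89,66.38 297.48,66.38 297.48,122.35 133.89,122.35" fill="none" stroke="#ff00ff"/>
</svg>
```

; Generated by LaserGRBL
G21
G90
G0 X151.16 Y31.43
M3 S927
G1 X155.28 Y44.21 F1143
G1 X167.24 Y50.33
G1 X180.02 Y46.21
G1 X186.14 Y34.25
G1 X182.02 Y21.47
G1 X170.06 Y15.35
G1 X157.28 Y19.47
G1 X151.16 Y31.43
G0 X193.21 Y72.04
M3 S927
G1 X177.82 Y81.32 F1143
G1 X178.16 Y99.29
G1 X193.89 Y107.98
G1 X209.28 Y98.70
G1 X208.94 Y80.73
G1 X193.21 Y72.04
G0 X19.91 Y108.19
M3 S927
G1 X87.02 Y108.19 F1143
G1 X87.02 Y42.62
G1 X19.91 Y42.62
G1 X19.91 Y108.19
G0 X133.89 Y66.53
M3 S927
G1 X297.48 Y66.53 F1143
G1 X297.48 Y10.56
G1 X133.89 Y10.56
G1 X133.89 Y66.53
M5
G0 X0.00 Y0.00

Since the viewBox matches the mm dimensions, user units are millimetres directly. The only transform is the Y-flip y_m = 132.91 − y_svg.

Shape 1 is a regular polygon drawn with `<path>`. Its stroke #ff00ff means cut at S927, F1143. After flipping Y the toolpath is (151.16,31.43) → (155.28,44.21) → (167.24,50.33) → (180.02,46.21) → (186.14,34.25) → (182.02,21.47) → (170.06,15.35) → (157.28,19.47) → (151.16,31.43), returning to the start.

Shape 2 is a regular polygon drawn with `<path>`. Its stroke #ff00ff means cut at S927, F1143. After flipping Y the toolpath is (193.21,72.04) → (177.82,81.32) → (178.16,99.29) → (193.89,107.98) → (209.28,98.70) → (208.94,80.73) → (193.21,72.04), returning to the start.

Shape 3 is a rectangle drawn with `<polygon>`. Its stroke #ff00ff means cut at S927, F1143. After flipping Y the toolpath is (19.91,108.19) → (87.02,108.19) → (87.02,42.62) → (19.91,42.62) → (19.91,108.19), returning to the start.

Shape 4 is a rectangle drawn with `<polygon>`. Its stroke #ff00ff means cut at S927, F1143. After flipping Y the toolpath is (133.89,66.53) → (297.48,66.53) → (297.48,10.56) → (133.89,10.56) → (133.89,66.53), returning to the start.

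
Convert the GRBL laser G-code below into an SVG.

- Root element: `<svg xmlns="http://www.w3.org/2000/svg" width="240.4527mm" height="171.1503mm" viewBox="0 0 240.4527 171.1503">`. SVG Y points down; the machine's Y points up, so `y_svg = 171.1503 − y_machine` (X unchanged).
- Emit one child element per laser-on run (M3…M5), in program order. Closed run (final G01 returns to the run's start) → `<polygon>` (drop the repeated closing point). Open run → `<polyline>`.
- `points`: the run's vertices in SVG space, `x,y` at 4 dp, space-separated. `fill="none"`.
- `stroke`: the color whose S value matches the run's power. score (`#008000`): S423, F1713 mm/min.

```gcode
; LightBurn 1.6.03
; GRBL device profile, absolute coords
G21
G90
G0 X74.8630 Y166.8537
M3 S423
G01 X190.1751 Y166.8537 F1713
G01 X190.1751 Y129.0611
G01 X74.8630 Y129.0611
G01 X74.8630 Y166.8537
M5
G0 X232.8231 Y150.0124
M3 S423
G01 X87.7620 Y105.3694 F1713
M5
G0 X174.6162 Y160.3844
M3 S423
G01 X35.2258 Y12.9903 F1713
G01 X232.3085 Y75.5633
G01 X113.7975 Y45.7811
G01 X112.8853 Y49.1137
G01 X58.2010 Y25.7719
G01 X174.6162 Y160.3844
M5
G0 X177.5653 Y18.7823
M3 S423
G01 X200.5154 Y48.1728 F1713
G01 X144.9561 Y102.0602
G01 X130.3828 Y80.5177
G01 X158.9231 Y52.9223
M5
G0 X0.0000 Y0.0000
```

<svg xmlns="http://www.w3.org/2000/svg" width="240.4527mm" height="171.1503mm" viewBox="0 0 240.4527 171.1503">
  <polygon points="74.8630,4.2966 190.1751,4.2966 190.1751,42.0892 74.8630,42.0892" fill="none" stroke="#008000"/>
  <polyline points="232.8231,21.1379 87.7620,65.7809" fill="none" stroke="#008000"/>
  <polygon points="174.6162,10.7659 35.2258,158.1600 232.3085,95.5870 113.7975,125.3692 112.8853,122.0366 58.2010,145.3784" fill="none" stroke="#008000"/>
  <polyline points="177.5653,152.3680 200.5154,122.9775 144.9561,69.0901 130.3828,90.6326 158.9231,118.2280" fill="none" stroke="#008000"/>
</svg>

Machine Y-up, SVG Y-down with viewBox height 171.1503, so y_svg = 171.1503 − y_machine; X carries over. Every run uses S423, so all elements get stroke `#008000` (score).

Run 1: The run returns to its start, so emit a `<polygon>` with points (Y-flipped): 74.8630,4.2966 190.1751,4.2966 190.1751,42.0892 74.8630,42.0892.

Run 2: The run is open, so emit a `<polyline>` with points (Y-flipped): 232.8231,21.1379 87.7620,65.7809.

Run 3: The run returns to its start, so emit a `<polygon>` with points (Y-flipped): 174.6162,10.7659 35.2258,158.1600 232.3085,95.5870 113.7975,125.3692 112.8853,122.0366 58.2010,145.3784.

Run 4: The run is open, so emit a `<polyline>` with points (Y-flipped): 177.5653,152.3680 200.5154,122.9775 144.9561,69.0901 130.3828,90.6326 158.9231,118.2280.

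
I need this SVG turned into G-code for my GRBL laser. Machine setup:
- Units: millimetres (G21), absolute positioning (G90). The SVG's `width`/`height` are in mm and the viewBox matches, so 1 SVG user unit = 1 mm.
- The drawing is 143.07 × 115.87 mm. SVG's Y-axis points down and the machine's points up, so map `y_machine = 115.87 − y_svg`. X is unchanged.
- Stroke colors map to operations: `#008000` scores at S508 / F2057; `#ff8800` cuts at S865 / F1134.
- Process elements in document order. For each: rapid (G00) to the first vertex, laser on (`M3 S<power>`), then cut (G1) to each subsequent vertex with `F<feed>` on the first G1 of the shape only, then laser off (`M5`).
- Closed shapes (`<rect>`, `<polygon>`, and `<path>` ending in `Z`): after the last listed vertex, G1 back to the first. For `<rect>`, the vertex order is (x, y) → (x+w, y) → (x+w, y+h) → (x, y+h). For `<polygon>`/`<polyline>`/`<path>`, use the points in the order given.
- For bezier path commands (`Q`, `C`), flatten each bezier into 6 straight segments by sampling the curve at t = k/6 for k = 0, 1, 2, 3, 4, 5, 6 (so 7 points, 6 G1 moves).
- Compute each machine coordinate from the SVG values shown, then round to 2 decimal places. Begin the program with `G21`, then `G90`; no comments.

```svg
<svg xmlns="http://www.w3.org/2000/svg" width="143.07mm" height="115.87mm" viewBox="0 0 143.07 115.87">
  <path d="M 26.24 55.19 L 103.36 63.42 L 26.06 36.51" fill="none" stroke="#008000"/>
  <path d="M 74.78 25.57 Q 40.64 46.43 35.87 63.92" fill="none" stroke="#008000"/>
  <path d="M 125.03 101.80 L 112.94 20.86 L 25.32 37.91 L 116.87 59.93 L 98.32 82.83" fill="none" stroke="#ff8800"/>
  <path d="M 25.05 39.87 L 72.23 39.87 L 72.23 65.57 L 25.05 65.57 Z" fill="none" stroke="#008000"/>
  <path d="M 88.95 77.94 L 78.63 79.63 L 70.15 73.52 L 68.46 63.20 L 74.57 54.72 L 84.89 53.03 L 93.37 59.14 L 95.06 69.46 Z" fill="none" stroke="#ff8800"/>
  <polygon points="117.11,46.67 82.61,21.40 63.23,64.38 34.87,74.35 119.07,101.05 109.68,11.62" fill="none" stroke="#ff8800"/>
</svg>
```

Since the viewBox matches the mm dimensions, user units are millimetres directly. The only transform is the Y-flip y_m = 115.87 − y_svg.

Shape 1 is a open polyline drawn with `<path>`. Its stroke #008000 means score at S508, F2057. After flipping Y the toolpath is (26.24,60.68) → (103.36,52.45) → (26.06,79.36).

Shape 2 is a quadratic bezier drawn with `<path>`. Its stroke #008000 means score at S508, F2057. After flipping Y the toolpath is (74.78,90.30) → (64.22,83.44) → (55.28,76.77) → (47.98,70.28) → (42.31,63.98) → (38.28,57.87) → (35.87,51.95).

Shape 3 is a open polyline drawn with `<path>`. Its stroke #ff8800 means cut at S865, F1134. After flipping Y the toolpath is (125.03,14.07) → (112.94,95.01) → (25.32,77.96) → (116.87,55.94) → (98.32,33.04).

Shape 4 is a rectangle drawn with `<path>`. Its stroke #008000 means score at S508, F2057. After flipping Y the toolpath is (25.05,76.00) → (72.23,76.00) → (72.23,50.30) → (25.05,50.30) → (25.05,76.00), returning to the start.

Shape 5 is a regular polygon drawn with `<path>`. Its stroke #ff8800 means cut at S865, F1134. After flipping Y the toolpath is (88.95,37.93) → (78.63,36.24) → (70.15,42.35) → (68.46,52.67) → (74.57,61.15) → (84.89,62.84) → (93.37,56.73) → (95.06,46.41) → (88.95,37.93), returning to the start.

Shape 6 is a closed polygon drawn with `<polygon>`. Its stroke #ff8800 means cut at S865, F1134. After flipping Y the toolpath is (117.11,69.20) → (82.61,94.47) → (63.23,51.49) → (34.87,41.52) → (119.07,14.82) → (109.68,104.25) → (117.11,69.20), returning to the start.

G21
G90
G00 X26.24 Y60.68
M3 S508
G1 X103.36 Y52.45 F2057
G1 X26.06 Y79.36
M5
G00 X74.78 Y90.30
M3 S508
G1 X64.22 Y83.44 F2057
G1 X55.28 Y76.77
G1 X47.98 Y70.28
G1 X42.31 Y63.98
G1 X38.28 Y57.87
G1 X35.87 Y51.95
M5
G00 X125.03 Y14.07
M3 S865
G1 X112.94 Y95.01 F1134
G1 X25.32 Y77.96
G1 X116.87 Y55.94
G1 X98.32 Y33.04
M5
G00 X25.05 Y76.00
M3 S508
G1 X72.23 Y76.00 F2057
G1 X72.23 Y50.30
G1 X25.05 Y50.30
G1 X25.05 Y76.00
M5
G00 X88.95 Y37.93
M3 S865
G1 X78.63 Y36.24 F1134
G1 X70.15 Y42.35
G1 X68.46 Y52.67
G1 X74.57 Y61.15
G1 X84.89 Y62.84
G1 X93.37 Y56.73
G1 X95.06 Y46.41
G1 X88.95 Y37.93
M5
G00 X117.11 Y69.20
M3 S865
G1 X82.61 Y94.47 F1134
G1 X63.23 Y51.49
G1 X34.87 Y41.52
G1 X119.07 Y14.82
G1 X109.68 Y104.25
G1 X117.11 Y69.20
M5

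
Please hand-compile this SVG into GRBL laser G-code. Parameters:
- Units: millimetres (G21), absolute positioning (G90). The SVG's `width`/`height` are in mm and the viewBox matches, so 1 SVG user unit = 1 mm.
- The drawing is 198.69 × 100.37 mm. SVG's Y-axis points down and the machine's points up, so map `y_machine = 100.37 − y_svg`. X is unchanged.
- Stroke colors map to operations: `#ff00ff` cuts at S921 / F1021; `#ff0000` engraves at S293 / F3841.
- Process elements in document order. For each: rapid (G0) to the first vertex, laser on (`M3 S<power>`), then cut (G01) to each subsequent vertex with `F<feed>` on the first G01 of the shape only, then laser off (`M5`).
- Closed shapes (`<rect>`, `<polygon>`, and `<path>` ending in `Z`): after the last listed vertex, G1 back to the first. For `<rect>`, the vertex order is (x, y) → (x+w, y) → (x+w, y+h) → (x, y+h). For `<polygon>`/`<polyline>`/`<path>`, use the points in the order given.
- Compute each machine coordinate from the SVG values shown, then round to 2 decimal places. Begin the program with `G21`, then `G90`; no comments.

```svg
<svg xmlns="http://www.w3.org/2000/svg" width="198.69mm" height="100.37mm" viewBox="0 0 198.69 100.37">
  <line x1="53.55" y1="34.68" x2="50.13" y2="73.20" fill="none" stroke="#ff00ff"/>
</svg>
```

G21
G90
G0 X53.55 Y65.69
M3 S921
G01 X50.13 Y27.17 F1021
M5

viewBox `0 0 198.69 100.37` with mm width/height → 1 unit = 1 mm. Flip: y_m = 100.37 − y_svg.

**Shape 1** — `<line>` line segment, stroke `#ff00ff` → cut (S921, F1021). Machine vertices: (53.55,65.69) → (50.13,27.17). Open path.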